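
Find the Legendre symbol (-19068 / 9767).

(-19068 / 9767)
  = (466 / 9767)    [-19068 ≡ 466 mod 9767]
  = (233 / 9767)    [9767 ≡ 7 mod 8 ⇒ (2 / 9767) = +1]
  = (9767 / 233)    [QR: 233 ≡ 1 mod 4, sign kept]
  = (214 / 233)    [9767 ≡ 214 mod 233]
  = (107 / 233)    [233 ≡ 1 mod 8 ⇒ (2 / 233) = +1]
  = (233 / 107)    [QR: 233 ≡ 1 mod 4, sign kept]
  = (19 / 107)    [233 ≡ 19 mod 107]
  = -(107 / 19)    [QR: both ≡ 3 mod 4, sign flips]
  = -(12 / 19)    [107 ≡ 12 mod 19]
  = -(3 / 19)    [19 ≡ 3 mod 8 ⇒ (2 / 19)^2 = +1]
  = (19 / 3)    [QR: both ≡ 3 mod 4, sign flips]
  = (1 / 3)    [19 ≡ 1 mod 3]
  = 1    [(1 / 3) = 1]

1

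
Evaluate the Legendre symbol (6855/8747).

Both 6855 ≡ 3 and 8747 ≡ 3 (mod 4), so reciprocity gives (6855/8747) = -(8747/6855). Reduce: 8747 ≡ 1892 (mod 6855). Now have -(1892/6855).
Factor out 2: 1892 = 2^2·473. Since 6855 ≡ 7 (mod 8), (2/6855) = +1, and (2/6855)^2 = +1. Now have -(473/6855).
473 ≡ 1 (mod 4), so quadratic reciprocity gives (473/6855) = (6855/473). Reduce: 6855 ≡ 233 (mod 473). Now have -(233/473).
233 ≡ 1 (mod 4), so quadratic reciprocity gives (233/473) = (473/233). Reduce: 473 ≡ 7 (mod 233). Now have -(7/233).
233 ≡ 1 (mod 4), so quadratic reciprocity gives (7/233) = (233/7). Reduce: 233 ≡ 2 (mod 7). Now have -(2/7).
Factor out 2: 2 = 2. Since 7 ≡ 7 (mod 8), (2/7) = +1. Now have -(1/7).
(1/7) = 1. Collecting the sign factors: -1.

-1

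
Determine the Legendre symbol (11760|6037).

-1

Reduce the numerator: 11760 ≡ 5723 (mod 6037), so (11760|6037) = (5723|6037).
6037 ≡ 1 (mod 4), so quadratic reciprocity gives (5723|6037) = (6037|5723). Reduce: 6037 ≡ 314 (mod 5723). Now have (314|5723).
Factor out 2: 314 = 2·157. Since 5723 ≡ 3 (mod 8), (2|5723) = -1. Now have -(157|5723).
157 ≡ 1 (mod 4), so quadratic reciprocity gives (157|5723) = (5723|157). Reduce: 5723 ≡ 71 (mod 157). Now have -(71|157).
157 ≡ 1 (mod 4), so quadratic reciprocity gives (71|157) = (157|71). Reduce: 157 ≡ 15 (mod 71). Now have -(15|71).
Both 15 ≡ 3 and 71 ≡ 3 (mod 4), so reciprocity gives (15|71) = -(71|15). Reduce: 71 ≡ 11 (mod 15). Now have (11|15).
Both 11 ≡ 3 and 15 ≡ 3 (mod 4), so reciprocity gives (11|15) = -(15|11). Reduce: 15 ≡ 4 (mod 11). Now have -(4|11).
Factor out 2: 4 = 2^2. Since 11 ≡ 3 (mod 8), (2|11) = -1, and (2|11)^2 = +1. Now have -(1|11).
(1|11) = 1. Collecting the sign factors: -1.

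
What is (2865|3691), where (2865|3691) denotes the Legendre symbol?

(2865|3691)
  = (3691|2865)    [QR: 2865 ≡ 1 mod 4, sign kept]
  = (826|2865)    [3691 ≡ 826 mod 2865]
  = (413|2865)    [2865 ≡ 1 mod 8 ⇒ (2|2865) = +1]
  = (2865|413)    [QR: 413 ≡ 1 mod 4, sign kept]
  = (387|413)    [2865 ≡ 387 mod 413]
  = (413|387)    [QR: 413 ≡ 1 mod 4, sign kept]
  = (26|387)    [413 ≡ 26 mod 387]
  = -(13|387)    [387 ≡ 3 mod 8 ⇒ (2|387) = -1]
  = -(387|13)    [QR: 13 ≡ 1 mod 4, sign kept]
  = -(10|13)    [387 ≡ 10 mod 13]
  = (5|13)    [13 ≡ 5 mod 8 ⇒ (2|13) = -1]
  = (13|5)    [QR: 5 ≡ 1 mod 4, sign kept]
  = (3|5)    [13 ≡ 3 mod 5]
  = (5|3)    [QR: 5 ≡ 1 mod 4, sign kept]
  = (2|3)    [5 ≡ 2 mod 3]
  = -(1|3)    [3 ≡ 3 mod 8 ⇒ (2|3) = -1]
  = -1    [(1|3) = 1]

-1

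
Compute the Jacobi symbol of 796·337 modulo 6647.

By multiplicativity, (796·337 / 6647) = (796 / 6647)·(337 / 6647).
First factor (796 / 6647):
(796 / 6647)
  = (199 / 6647)    [6647 ≡ 7 mod 8 ⇒ (2 / 6647)^2 = +1]
  = -(6647 / 199)    [QR: both ≡ 3 mod 4, sign flips]
  = -(80 / 199)    [6647 ≡ 80 mod 199]
  = -(5 / 199)    [199 ≡ 7 mod 8 ⇒ (2 / 199)^4 = +1]
  = -(199 / 5)    [QR: 5 ≡ 1 mod 4, sign kept]
  = -(4 / 5)    [199 ≡ 4 mod 5]
  = -(1 / 5)    [5 ≡ 5 mod 8 ⇒ (2 / 5)^2 = +1]
  = -1    [(1 / 5) = 1]
Second factor (337 / 6647):
(337 / 6647)
  = (6647 / 337)    [QR: 337 ≡ 1 mod 4, sign kept]
  = (244 / 337)    [6647 ≡ 244 mod 337]
  = (61 / 337)    [337 ≡ 1 mod 8 ⇒ (2 / 337)^2 = +1]
  = (337 / 61)    [QR: 61 ≡ 1 mod 4, sign kept]
  = (32 / 61)    [337 ≡ 32 mod 61]
  = -(1 / 61)    [61 ≡ 5 mod 8 ⇒ (2 / 61)^5 = -1]
  = -1    [(1 / 61) = 1]
Product: (-1)·(-1) = 1.

1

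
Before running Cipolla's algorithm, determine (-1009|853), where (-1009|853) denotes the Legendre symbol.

Reduce the numerator: -1009 ≡ 697 (mod 853), so (-1009|853) = (697|853).
697 ≡ 1 (mod 4), so quadratic reciprocity gives (697|853) = (853|697). Reduce: 853 ≡ 156 (mod 697). Now have (156|697).
Factor out 2: 156 = 2^2·39. Since 697 ≡ 1 (mod 8), (2|697) = +1, and (2|697)^2 = +1. Now have (39|697).
697 ≡ 1 (mod 4), so quadratic reciprocity gives (39|697) = (697|39). Reduce: 697 ≡ 34 (mod 39). Now have (34|39).
Factor out 2: 34 = 2·17. Since 39 ≡ 7 (mod 8), (2|39) = +1. Now have (17|39).
17 ≡ 1 (mod 4), so quadratic reciprocity gives (17|39) = (39|17). Reduce: 39 ≡ 5 (mod 17). Now have (5|17).
5 ≡ 1 (mod 4), so quadratic reciprocity gives (5|17) = (17|5). Reduce: 17 ≡ 2 (mod 5). Now have (2|5).
Factor out 2: 2 = 2. Since 5 ≡ 5 (mod 8), (2|5) = -1. Now have -(1|5).
(1|5) = 1. Collecting the sign factors: -1.

-1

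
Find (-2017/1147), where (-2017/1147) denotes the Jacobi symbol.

1

(-2017/1147)
  = (277/1147)    [-2017 ≡ 277 mod 1147]
  = (1147/277)    [QR: 277 ≡ 1 mod 4, sign kept]
  = (39/277)    [1147 ≡ 39 mod 277]
  = (277/39)    [QR: 277 ≡ 1 mod 4, sign kept]
  = (4/39)    [277 ≡ 4 mod 39]
  = (1/39)    [39 ≡ 7 mod 8 ⇒ (2/39)^2 = +1]
  = 1    [(1/39) = 1]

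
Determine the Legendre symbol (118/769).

Factor out 2: 118 = 2·59. Since 769 ≡ 1 (mod 8), (2/769) = +1. Now have (59/769).
769 ≡ 1 (mod 4), so quadratic reciprocity gives (59/769) = (769/59). Reduce: 769 ≡ 2 (mod 59). Now have (2/59).
Factor out 2: 2 = 2. Since 59 ≡ 3 (mod 8), (2/59) = -1. Now have -(1/59).
(1/59) = 1. Collecting the sign factors: -1.

-1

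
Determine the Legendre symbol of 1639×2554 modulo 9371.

By multiplicativity, (1639·2554 / 9371) = (1639 / 9371)·(2554 / 9371).
First factor (1639 / 9371):
(1639 / 9371)
  = -(9371 / 1639)    [QR: both ≡ 3 mod 4, sign flips]
  = -(1176 / 1639)    [9371 ≡ 1176 mod 1639]
  = -(147 / 1639)    [1639 ≡ 7 mod 8 ⇒ (2 / 1639)^3 = +1]
  = (1639 / 147)    [QR: both ≡ 3 mod 4, sign flips]
  = (22 / 147)    [1639 ≡ 22 mod 147]
  = -(11 / 147)    [147 ≡ 3 mod 8 ⇒ (2 / 147) = -1]
  = (147 / 11)    [QR: both ≡ 3 mod 4, sign flips]
  = (4 / 11)    [147 ≡ 4 mod 11]
  = (1 / 11)    [11 ≡ 3 mod 8 ⇒ (2 / 11)^2 = +1]
  = 1    [(1 / 11) = 1]
Second factor (2554 / 9371):
(2554 / 9371)
  = -(1277 / 9371)    [9371 ≡ 3 mod 8 ⇒ (2 / 9371) = -1]
  = -(9371 / 1277)    [QR: 1277 ≡ 1 mod 4, sign kept]
  = -(432 / 1277)    [9371 ≡ 432 mod 1277]
  = -(27 / 1277)    [1277 ≡ 5 mod 8 ⇒ (2 / 1277)^4 = +1]
  = -(1277 / 27)    [QR: 1277 ≡ 1 mod 4, sign kept]
  = -(8 / 27)    [1277 ≡ 8 mod 27]
  = (1 / 27)    [27 ≡ 3 mod 8 ⇒ (2 / 27)^3 = -1]
  = 1    [(1 / 27) = 1]
Product: (1)·(1) = 1.

1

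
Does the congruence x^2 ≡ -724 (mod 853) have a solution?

yes

(-724/853)
  = (724/853)    [853 ≡ 1 mod 4 ⇒ (-1/853) = +1]
  = (181/853)    [853 ≡ 5 mod 8 ⇒ (2/853)^2 = +1]
  = (853/181)    [QR: 181 ≡ 1 mod 4, sign kept]
  = (129/181)    [853 ≡ 129 mod 181]
  = (181/129)    [QR: 129 ≡ 1 mod 4, sign kept]
  = (52/129)    [181 ≡ 52 mod 129]
  = (13/129)    [129 ≡ 1 mod 8 ⇒ (2/129)^2 = +1]
  = (129/13)    [QR: 13 ≡ 1 mod 4, sign kept]
  = (12/13)    [129 ≡ 12 mod 13]
  = (3/13)    [13 ≡ 5 mod 8 ⇒ (2/13)^2 = +1]
  = (13/3)    [QR: 13 ≡ 1 mod 4, sign kept]
  = (1/3)    [13 ≡ 1 mod 3]
  = 1    [(1/3) = 1]
(-724/853) = 1, and 853 is prime, so -724 is a quadratic residue mod 853.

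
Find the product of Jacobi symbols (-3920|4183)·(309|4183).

By multiplicativity, (-3920·309|4183) = (-3920|4183)·(309|4183).
First factor (-3920|4183):
(-3920|4183)
  = -(3920|4183)    [4183 ≡ 3 mod 4 ⇒ (-1|4183) = -1]
  = -(245|4183)    [4183 ≡ 7 mod 8 ⇒ (2|4183)^4 = +1]
  = -(4183|245)    [QR: 245 ≡ 1 mod 4, sign kept]
  = -(18|245)    [4183 ≡ 18 mod 245]
  = (9|245)    [245 ≡ 5 mod 8 ⇒ (2|245) = -1]
  = (245|9)    [QR: 9 ≡ 1 mod 4, sign kept]
  = (2|9)    [245 ≡ 2 mod 9]
  = (1|9)    [9 ≡ 1 mod 8 ⇒ (2|9) = +1]
  = 1    [(1|9) = 1]
Second factor (309|4183):
(309|4183)
  = (4183|309)    [QR: 309 ≡ 1 mod 4, sign kept]
  = (166|309)    [4183 ≡ 166 mod 309]
  = -(83|309)    [309 ≡ 5 mod 8 ⇒ (2|309) = -1]
  = -(309|83)    [QR: 309 ≡ 1 mod 4, sign kept]
  = -(60|83)    [309 ≡ 60 mod 83]
  = -(15|83)    [83 ≡ 3 mod 8 ⇒ (2|83)^2 = +1]
  = (83|15)    [QR: both ≡ 3 mod 4, sign flips]
  = (8|15)    [83 ≡ 8 mod 15]
  = (1|15)    [15 ≡ 7 mod 8 ⇒ (2|15)^3 = +1]
  = 1    [(1|15) = 1]
Product: (1)·(1) = 1.

1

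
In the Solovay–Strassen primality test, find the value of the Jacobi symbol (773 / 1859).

(773 / 1859)
  = (1859 / 773)    [QR: 773 ≡ 1 mod 4, sign kept]
  = (313 / 773)    [1859 ≡ 313 mod 773]
  = (773 / 313)    [QR: 313 ≡ 1 mod 4, sign kept]
  = (147 / 313)    [773 ≡ 147 mod 313]
  = (313 / 147)    [QR: 313 ≡ 1 mod 4, sign kept]
  = (19 / 147)    [313 ≡ 19 mod 147]
  = -(147 / 19)    [QR: both ≡ 3 mod 4, sign flips]
  = -(14 / 19)    [147 ≡ 14 mod 19]
  = (7 / 19)    [19 ≡ 3 mod 8 ⇒ (2 / 19) = -1]
  = -(19 / 7)    [QR: both ≡ 3 mod 4, sign flips]
  = -(5 / 7)    [19 ≡ 5 mod 7]
  = -(7 / 5)    [QR: 5 ≡ 1 mod 4, sign kept]
  = -(2 / 5)    [7 ≡ 2 mod 5]
  = (1 / 5)    [5 ≡ 5 mod 8 ⇒ (2 / 5) = -1]
  = 1    [(1 / 5) = 1]

1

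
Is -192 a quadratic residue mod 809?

(-192|809)
  = (192|809)    [809 ≡ 1 mod 4 ⇒ (-1|809) = +1]
  = (3|809)    [809 ≡ 1 mod 8 ⇒ (2|809)^6 = +1]
  = (809|3)    [QR: 809 ≡ 1 mod 4, sign kept]
  = (2|3)    [809 ≡ 2 mod 3]
  = -(1|3)    [3 ≡ 3 mod 8 ⇒ (2|3) = -1]
  = -1    [(1|3) = 1]
(-192|809) = -1, and 809 is prime, so -192 is not a quadratic residue mod 809.

no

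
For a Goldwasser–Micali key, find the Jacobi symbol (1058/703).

1

Reduce the numerator: 1058 ≡ 355 (mod 703), so (1058/703) = (355/703).
Both 355 ≡ 3 and 703 ≡ 3 (mod 4), so reciprocity gives (355/703) = -(703/355). Reduce: 703 ≡ 348 (mod 355). Now have -(348/355).
Factor out 2: 348 = 2^2·87. Since 355 ≡ 3 (mod 8), (2/355) = -1, and (2/355)^2 = +1. Now have -(87/355).
Both 87 ≡ 3 and 355 ≡ 3 (mod 4), so reciprocity gives (87/355) = -(355/87). Reduce: 355 ≡ 7 (mod 87). Now have (7/87).
Both 7 ≡ 3 and 87 ≡ 3 (mod 4), so reciprocity gives (7/87) = -(87/7). Reduce: 87 ≡ 3 (mod 7). Now have -(3/7).
Both 3 ≡ 3 and 7 ≡ 3 (mod 4), so reciprocity gives (3/7) = -(7/3). Reduce: 7 ≡ 1 (mod 3). Now have (1/3).
(1/3) = 1. Collecting the sign factors: 1.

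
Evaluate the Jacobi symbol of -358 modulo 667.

1

Pull out -1: (-358/667) = (-1/667)·(358/667). Since 667 ≡ 3 (mod 4), (-1/667) = -1. Now have -(358/667).
Factor out 2: 358 = 2·179. Since 667 ≡ 3 (mod 8), (2/667) = -1. Now have (179/667).
Both 179 ≡ 3 and 667 ≡ 3 (mod 4), so reciprocity gives (179/667) = -(667/179). Reduce: 667 ≡ 130 (mod 179). Now have -(130/179).
Factor out 2: 130 = 2·65. Since 179 ≡ 3 (mod 8), (2/179) = -1. Now have (65/179).
65 ≡ 1 (mod 4), so quadratic reciprocity gives (65/179) = (179/65). Reduce: 179 ≡ 49 (mod 65). Now have (49/65).
49 ≡ 1 (mod 4), so quadratic reciprocity gives (49/65) = (65/49). Reduce: 65 ≡ 16 (mod 49). Now have (16/49).
Factor out 2: 16 = 2^4. Since 49 ≡ 1 (mod 8), (2/49) = +1, and (2/49)^4 = +1. Now have (1/49).
(1/49) = 1. Collecting the sign factors: 1.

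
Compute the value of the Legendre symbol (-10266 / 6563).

(-10266 / 6563)
  = -(10266 / 6563)    [6563 ≡ 3 mod 4 ⇒ (-1 / 6563) = -1]
  = -(3703 / 6563)    [10266 ≡ 3703 mod 6563]
  = (6563 / 3703)    [QR: both ≡ 3 mod 4, sign flips]
  = (2860 / 3703)    [6563 ≡ 2860 mod 3703]
  = (715 / 3703)    [3703 ≡ 7 mod 8 ⇒ (2 / 3703)^2 = +1]
  = -(3703 / 715)    [QR: both ≡ 3 mod 4, sign flips]
  = -(128 / 715)    [3703 ≡ 128 mod 715]
  = (1 / 715)    [715 ≡ 3 mod 8 ⇒ (2 / 715)^7 = -1]
  = 1    [(1 / 715) = 1]

1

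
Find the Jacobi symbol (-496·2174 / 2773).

-1

By multiplicativity, (-496·2174 / 2773) = (-496 / 2773)·(2174 / 2773).
First factor (-496 / 2773):
Reduce the numerator: -496 ≡ 2277 (mod 2773), so (-496 / 2773) = (2277 / 2773).
2277 ≡ 1 (mod 4), so quadratic reciprocity gives (2277 / 2773) = (2773 / 2277). Reduce: 2773 ≡ 496 (mod 2277). Now have (496 / 2277).
Factor out 2: 496 = 2^4·31. Since 2277 ≡ 5 (mod 8), (2 / 2277) = -1, and (2 / 2277)^4 = +1. Now have (31 / 2277).
2277 ≡ 1 (mod 4), so quadratic reciprocity gives (31 / 2277) = (2277 / 31). Reduce: 2277 ≡ 14 (mod 31). Now have (14 / 31).
Factor out 2: 14 = 2·7. Since 31 ≡ 7 (mod 8), (2 / 31) = +1. Now have (7 / 31).
Both 7 ≡ 3 and 31 ≡ 3 (mod 4), so reciprocity gives (7 / 31) = -(31 / 7). Reduce: 31 ≡ 3 (mod 7). Now have -(3 / 7).
Both 3 ≡ 3 and 7 ≡ 3 (mod 4), so reciprocity gives (3 / 7) = -(7 / 3). Reduce: 7 ≡ 1 (mod 3). Now have (1 / 3).
(1 / 3) = 1. Collecting the sign factors: 1.
Second factor (2174 / 2773):
Factor out 2: 2174 = 2·1087. Since 2773 ≡ 5 (mod 8), (2 / 2773) = -1. Now have -(1087 / 2773).
2773 ≡ 1 (mod 4), so quadratic reciprocity gives (1087 / 2773) = (2773 / 1087). Reduce: 2773 ≡ 599 (mod 1087). Now have -(599 / 1087).
Both 599 ≡ 3 and 1087 ≡ 3 (mod 4), so reciprocity gives (599 / 1087) = -(1087 / 599). Reduce: 1087 ≡ 488 (mod 599). Now have (488 / 599).
Factor out 2: 488 = 2^3·61. Since 599 ≡ 7 (mod 8), (2 / 599) = +1, and (2 / 599)^3 = +1. Now have (61 / 599).
61 ≡ 1 (mod 4), so quadratic reciprocity gives (61 / 599) = (599 / 61). Reduce: 599 ≡ 50 (mod 61). Now have (50 / 61).
Factor out 2: 50 = 2·25. Since 61 ≡ 5 (mod 8), (2 / 61) = -1. Now have -(25 / 61).
25 ≡ 1 (mod 4), so quadratic reciprocity gives (25 / 61) = (61 / 25). Reduce: 61 ≡ 11 (mod 25). Now have -(11 / 25).
25 ≡ 1 (mod 4), so quadratic reciprocity gives (11 / 25) = (25 / 11). Reduce: 25 ≡ 3 (mod 11). Now have -(3 / 11).
Both 3 ≡ 3 and 11 ≡ 3 (mod 4), so reciprocity gives (3 / 11) = -(11 / 3). Reduce: 11 ≡ 2 (mod 3). Now have (2 / 3).
Factor out 2: 2 = 2. Since 3 ≡ 3 (mod 8), (2 / 3) = -1. Now have -(1 / 3).
(1 / 3) = 1. Collecting the sign factors: -1.
Product: (1)·(-1) = -1.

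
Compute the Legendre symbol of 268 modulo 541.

(268|541)
  = (67|541)    [541 ≡ 5 mod 8 ⇒ (2|541)^2 = +1]
  = (541|67)    [QR: 541 ≡ 1 mod 4, sign kept]
  = (5|67)    [541 ≡ 5 mod 67]
  = (67|5)    [QR: 5 ≡ 1 mod 4, sign kept]
  = (2|5)    [67 ≡ 2 mod 5]
  = -(1|5)    [5 ≡ 5 mod 8 ⇒ (2|5) = -1]
  = -1    [(1|5) = 1]

-1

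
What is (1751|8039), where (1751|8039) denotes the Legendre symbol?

1

Both 1751 ≡ 3 and 8039 ≡ 3 (mod 4), so reciprocity gives (1751|8039) = -(8039|1751). Reduce: 8039 ≡ 1035 (mod 1751). Now have -(1035|1751).
Both 1035 ≡ 3 and 1751 ≡ 3 (mod 4), so reciprocity gives (1035|1751) = -(1751|1035). Reduce: 1751 ≡ 716 (mod 1035). Now have (716|1035).
Factor out 2: 716 = 2^2·179. Since 1035 ≡ 3 (mod 8), (2|1035) = -1, and (2|1035)^2 = +1. Now have (179|1035).
Both 179 ≡ 3 and 1035 ≡ 3 (mod 4), so reciprocity gives (179|1035) = -(1035|179). Reduce: 1035 ≡ 140 (mod 179). Now have -(140|179).
Factor out 2: 140 = 2^2·35. Since 179 ≡ 3 (mod 8), (2|179) = -1, and (2|179)^2 = +1. Now have -(35|179).
Both 35 ≡ 3 and 179 ≡ 3 (mod 4), so reciprocity gives (35|179) = -(179|35). Reduce: 179 ≡ 4 (mod 35). Now have (4|35).
Factor out 2: 4 = 2^2. Since 35 ≡ 3 (mod 8), (2|35) = -1, and (2|35)^2 = +1. Now have (1|35).
(1|35) = 1. Collecting the sign factors: 1.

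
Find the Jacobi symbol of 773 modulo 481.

Reduce the numerator: 773 ≡ 292 (mod 481), so (773 / 481) = (292 / 481).
Factor out 2: 292 = 2^2·73. Since 481 ≡ 1 (mod 8), (2 / 481) = +1, and (2 / 481)^2 = +1. Now have (73 / 481).
73 ≡ 1 (mod 4), so quadratic reciprocity gives (73 / 481) = (481 / 73). Reduce: 481 ≡ 43 (mod 73). Now have (43 / 73).
73 ≡ 1 (mod 4), so quadratic reciprocity gives (43 / 73) = (73 / 43). Reduce: 73 ≡ 30 (mod 43). Now have (30 / 43).
Factor out 2: 30 = 2·15. Since 43 ≡ 3 (mod 8), (2 / 43) = -1. Now have -(15 / 43).
Both 15 ≡ 3 and 43 ≡ 3 (mod 4), so reciprocity gives (15 / 43) = -(43 / 15). Reduce: 43 ≡ 13 (mod 15). Now have (13 / 15).
13 ≡ 1 (mod 4), so quadratic reciprocity gives (13 / 15) = (15 / 13). Reduce: 15 ≡ 2 (mod 13). Now have (2 / 13).
Factor out 2: 2 = 2. Since 13 ≡ 5 (mod 8), (2 / 13) = -1. Now have -(1 / 13).
(1 / 13) = 1. Collecting the sign factors: -1.

-1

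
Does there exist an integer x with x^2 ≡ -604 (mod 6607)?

Reduce the numerator: -604 ≡ 6003 (mod 6607), so (-604/6607) = (6003/6607).
Both 6003 ≡ 3 and 6607 ≡ 3 (mod 4), so reciprocity gives (6003/6607) = -(6607/6003). Reduce: 6607 ≡ 604 (mod 6003). Now have -(604/6003).
Factor out 2: 604 = 2^2·151. Since 6003 ≡ 3 (mod 8), (2/6003) = -1, and (2/6003)^2 = +1. Now have -(151/6003).
Both 151 ≡ 3 and 6003 ≡ 3 (mod 4), so reciprocity gives (151/6003) = -(6003/151). Reduce: 6003 ≡ 114 (mod 151). Now have (114/151).
Factor out 2: 114 = 2·57. Since 151 ≡ 7 (mod 8), (2/151) = +1. Now have (57/151).
57 ≡ 1 (mod 4), so quadratic reciprocity gives (57/151) = (151/57). Reduce: 151 ≡ 37 (mod 57). Now have (37/57).
37 ≡ 1 (mod 4), so quadratic reciprocity gives (37/57) = (57/37). Reduce: 57 ≡ 20 (mod 37). Now have (20/37).
Factor out 2: 20 = 2^2·5. Since 37 ≡ 5 (mod 8), (2/37) = -1, and (2/37)^2 = +1. Now have (5/37).
5 ≡ 1 (mod 4), so quadratic reciprocity gives (5/37) = (37/5). Reduce: 37 ≡ 2 (mod 5). Now have (2/5).
Factor out 2: 2 = 2. Since 5 ≡ 5 (mod 8), (2/5) = -1. Now have -(1/5).
(1/5) = 1. Collecting the sign factors: -1.
(-604/6607) = -1, and 6607 is prime, so -604 is not a quadratic residue mod 6607.

no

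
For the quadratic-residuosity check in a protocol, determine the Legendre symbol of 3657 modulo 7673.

-1

(3657/7673)
  = (7673/3657)    [QR: 3657 ≡ 1 mod 4, sign kept]
  = (359/3657)    [7673 ≡ 359 mod 3657]
  = (3657/359)    [QR: 3657 ≡ 1 mod 4, sign kept]
  = (67/359)    [3657 ≡ 67 mod 359]
  = -(359/67)    [QR: both ≡ 3 mod 4, sign flips]
  = -(24/67)    [359 ≡ 24 mod 67]
  = (3/67)    [67 ≡ 3 mod 8 ⇒ (2/67)^3 = -1]
  = -(67/3)    [QR: both ≡ 3 mod 4, sign flips]
  = -(1/3)    [67 ≡ 1 mod 3]
  = -1    [(1/3) = 1]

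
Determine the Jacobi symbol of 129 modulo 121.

1

Reduce the numerator: 129 ≡ 8 (mod 121), so (129/121) = (8/121).
Factor out 2: 8 = 2^3. Since 121 ≡ 1 (mod 8), (2/121) = +1, and (2/121)^3 = +1. Now have (1/121).
(1/121) = 1. Collecting the sign factors: 1.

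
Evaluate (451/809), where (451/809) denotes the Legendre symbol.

1

809 ≡ 1 (mod 4), so quadratic reciprocity gives (451/809) = (809/451). Reduce: 809 ≡ 358 (mod 451). Now have (358/451).
Factor out 2: 358 = 2·179. Since 451 ≡ 3 (mod 8), (2/451) = -1. Now have -(179/451).
Both 179 ≡ 3 and 451 ≡ 3 (mod 4), so reciprocity gives (179/451) = -(451/179). Reduce: 451 ≡ 93 (mod 179). Now have (93/179).
93 ≡ 1 (mod 4), so quadratic reciprocity gives (93/179) = (179/93). Reduce: 179 ≡ 86 (mod 93). Now have (86/93).
Factor out 2: 86 = 2·43. Since 93 ≡ 5 (mod 8), (2/93) = -1. Now have -(43/93).
93 ≡ 1 (mod 4), so quadratic reciprocity gives (43/93) = (93/43). Reduce: 93 ≡ 7 (mod 43). Now have -(7/43).
Both 7 ≡ 3 and 43 ≡ 3 (mod 4), so reciprocity gives (7/43) = -(43/7). Reduce: 43 ≡ 1 (mod 7). Now have (1/7).
(1/7) = 1. Collecting the sign factors: 1.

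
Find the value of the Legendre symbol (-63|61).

(-63|61)
  = (59|61)    [-63 ≡ 59 mod 61]
  = (61|59)    [QR: 61 ≡ 1 mod 4, sign kept]
  = (2|59)    [61 ≡ 2 mod 59]
  = -(1|59)    [59 ≡ 3 mod 8 ⇒ (2|59) = -1]
  = -1    [(1|59) = 1]

-1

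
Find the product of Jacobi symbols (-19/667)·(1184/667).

By multiplicativity, (-19·1184/667) = (-19/667)·(1184/667).
First factor (-19/667):
(-19/667)
  = (648/667)    [-19 ≡ 648 mod 667]
  = -(81/667)    [667 ≡ 3 mod 8 ⇒ (2/667)^3 = -1]
  = -(667/81)    [QR: 81 ≡ 1 mod 4, sign kept]
  = -(19/81)    [667 ≡ 19 mod 81]
  = -(81/19)    [QR: 81 ≡ 1 mod 4, sign kept]
  = -(5/19)    [81 ≡ 5 mod 19]
  = -(19/5)    [QR: 5 ≡ 1 mod 4, sign kept]
  = -(4/5)    [19 ≡ 4 mod 5]
  = -(1/5)    [5 ≡ 5 mod 8 ⇒ (2/5)^2 = +1]
  = -1    [(1/5) = 1]
Second factor (1184/667):
(1184/667)
  = (517/667)    [1184 ≡ 517 mod 667]
  = (667/517)    [QR: 517 ≡ 1 mod 4, sign kept]
  = (150/517)    [667 ≡ 150 mod 517]
  = -(75/517)    [517 ≡ 5 mod 8 ⇒ (2/517) = -1]
  = -(517/75)    [QR: 517 ≡ 1 mod 4, sign kept]
  = -(67/75)    [517 ≡ 67 mod 75]
  = (75/67)    [QR: both ≡ 3 mod 4, sign flips]
  = (8/67)    [75 ≡ 8 mod 67]
  = -(1/67)    [67 ≡ 3 mod 8 ⇒ (2/67)^3 = -1]
  = -1    [(1/67) = 1]
Product: (-1)·(-1) = 1.

1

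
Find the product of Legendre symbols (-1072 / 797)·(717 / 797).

-1

By multiplicativity, (-1072·717 / 797) = (-1072 / 797)·(717 / 797).
First factor (-1072 / 797):
Reduce the numerator: -1072 ≡ 522 (mod 797), so (-1072 / 797) = (522 / 797).
Factor out 2: 522 = 2·261. Since 797 ≡ 5 (mod 8), (2 / 797) = -1. Now have -(261 / 797).
261 ≡ 1 (mod 4), so quadratic reciprocity gives (261 / 797) = (797 / 261). Reduce: 797 ≡ 14 (mod 261). Now have -(14 / 261).
Factor out 2: 14 = 2·7. Since 261 ≡ 5 (mod 8), (2 / 261) = -1. Now have (7 / 261).
261 ≡ 1 (mod 4), so quadratic reciprocity gives (7 / 261) = (261 / 7). Reduce: 261 ≡ 2 (mod 7). Now have (2 / 7).
Factor out 2: 2 = 2. Since 7 ≡ 7 (mod 8), (2 / 7) = +1. Now have (1 / 7).
(1 / 7) = 1. Collecting the sign factors: 1.
Second factor (717 / 797):
717 ≡ 1 (mod 4), so quadratic reciprocity gives (717 / 797) = (797 / 717). Reduce: 797 ≡ 80 (mod 717). Now have (80 / 717).
Factor out 2: 80 = 2^4·5. Since 717 ≡ 5 (mod 8), (2 / 717) = -1, and (2 / 717)^4 = +1. Now have (5 / 717).
5 ≡ 1 (mod 4), so quadratic reciprocity gives (5 / 717) = (717 / 5). Reduce: 717 ≡ 2 (mod 5). Now have (2 / 5).
Factor out 2: 2 = 2. Since 5 ≡ 5 (mod 8), (2 / 5) = -1. Now have -(1 / 5).
(1 / 5) = 1. Collecting the sign factors: -1.
Product: (1)·(-1) = -1.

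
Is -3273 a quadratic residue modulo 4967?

no

(-3273/4967)
  = (1694/4967)    [-3273 ≡ 1694 mod 4967]
  = (847/4967)    [4967 ≡ 7 mod 8 ⇒ (2/4967) = +1]
  = -(4967/847)    [QR: both ≡ 3 mod 4, sign flips]
  = -(732/847)    [4967 ≡ 732 mod 847]
  = -(183/847)    [847 ≡ 7 mod 8 ⇒ (2/847)^2 = +1]
  = (847/183)    [QR: both ≡ 3 mod 4, sign flips]
  = (115/183)    [847 ≡ 115 mod 183]
  = -(183/115)    [QR: both ≡ 3 mod 4, sign flips]
  = -(68/115)    [183 ≡ 68 mod 115]
  = -(17/115)    [115 ≡ 3 mod 8 ⇒ (2/115)^2 = +1]
  = -(115/17)    [QR: 17 ≡ 1 mod 4, sign kept]
  = -(13/17)    [115 ≡ 13 mod 17]
  = -(17/13)    [QR: 13 ≡ 1 mod 4, sign kept]
  = -(4/13)    [17 ≡ 4 mod 13]
  = -(1/13)    [13 ≡ 5 mod 8 ⇒ (2/13)^2 = +1]
  = -1    [(1/13) = 1]
The Legendre symbol is -1, so x^2 ≡ -3273 (mod 4967) has no solution.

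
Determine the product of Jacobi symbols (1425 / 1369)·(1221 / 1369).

0

By multiplicativity, (1425·1221 / 1369) = (1425 / 1369)·(1221 / 1369).
First factor (1425 / 1369):
Reduce the numerator: 1425 ≡ 56 (mod 1369), so (1425 / 1369) = (56 / 1369).
Factor out 2: 56 = 2^3·7. Since 1369 ≡ 1 (mod 8), (2 / 1369) = +1, and (2 / 1369)^3 = +1. Now have (7 / 1369).
1369 ≡ 1 (mod 4), so quadratic reciprocity gives (7 / 1369) = (1369 / 7). Reduce: 1369 ≡ 4 (mod 7). Now have (4 / 7).
Factor out 2: 4 = 2^2. Since 7 ≡ 7 (mod 8), (2 / 7) = +1, and (2 / 7)^2 = +1. Now have (1 / 7).
(1 / 7) = 1. Collecting the sign factors: 1.
Second factor (1221 / 1369):
1221 ≡ 1 (mod 4), so quadratic reciprocity gives (1221 / 1369) = (1369 / 1221). Reduce: 1369 ≡ 148 (mod 1221). Now have (148 / 1221).
Factor out 2: 148 = 2^2·37. Since 1221 ≡ 5 (mod 8), (2 / 1221) = -1, and (2 / 1221)^2 = +1. Now have (37 / 1221).
37 ≡ 1 (mod 4), so quadratic reciprocity gives (37 / 1221) = (1221 / 37). Reduce: 1221 ≡ 0 (mod 37). Now have (0 / 37).
The numerator is now 0 with denominator 37 > 1: the symbol is 0.
Product: (1)·(0) = 0.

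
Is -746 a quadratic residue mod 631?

no

Reduce the numerator: -746 ≡ 516 (mod 631), so (-746|631) = (516|631).
Factor out 2: 516 = 2^2·129. Since 631 ≡ 7 (mod 8), (2|631) = +1, and (2|631)^2 = +1. Now have (129|631).
129 ≡ 1 (mod 4), so quadratic reciprocity gives (129|631) = (631|129). Reduce: 631 ≡ 115 (mod 129). Now have (115|129).
129 ≡ 1 (mod 4), so quadratic reciprocity gives (115|129) = (129|115). Reduce: 129 ≡ 14 (mod 115). Now have (14|115).
Factor out 2: 14 = 2·7. Since 115 ≡ 3 (mod 8), (2|115) = -1. Now have -(7|115).
Both 7 ≡ 3 and 115 ≡ 3 (mod 4), so reciprocity gives (7|115) = -(115|7). Reduce: 115 ≡ 3 (mod 7). Now have (3|7).
Both 3 ≡ 3 and 7 ≡ 3 (mod 4), so reciprocity gives (3|7) = -(7|3). Reduce: 7 ≡ 1 (mod 3). Now have -(1|3).
(1|3) = 1. Collecting the sign factors: -1.
(-746|631) = -1, and 631 is prime, so -746 is not a quadratic residue mod 631.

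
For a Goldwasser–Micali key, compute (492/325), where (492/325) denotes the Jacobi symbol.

-1

Reduce the numerator: 492 ≡ 167 (mod 325), so (492/325) = (167/325).
325 ≡ 1 (mod 4), so quadratic reciprocity gives (167/325) = (325/167). Reduce: 325 ≡ 158 (mod 167). Now have (158/167).
Factor out 2: 158 = 2·79. Since 167 ≡ 7 (mod 8), (2/167) = +1. Now have (79/167).
Both 79 ≡ 3 and 167 ≡ 3 (mod 4), so reciprocity gives (79/167) = -(167/79). Reduce: 167 ≡ 9 (mod 79). Now have -(9/79).
9 ≡ 1 (mod 4), so quadratic reciprocity gives (9/79) = (79/9). Reduce: 79 ≡ 7 (mod 9). Now have -(7/9).
9 ≡ 1 (mod 4), so quadratic reciprocity gives (7/9) = (9/7). Reduce: 9 ≡ 2 (mod 7). Now have -(2/7).
Factor out 2: 2 = 2. Since 7 ≡ 7 (mod 8), (2/7) = +1. Now have -(1/7).
(1/7) = 1. Collecting the sign factors: -1.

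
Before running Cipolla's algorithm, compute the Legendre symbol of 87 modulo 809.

1

(87 / 809)
  = (809 / 87)    [QR: 809 ≡ 1 mod 4, sign kept]
  = (26 / 87)    [809 ≡ 26 mod 87]
  = (13 / 87)    [87 ≡ 7 mod 8 ⇒ (2 / 87) = +1]
  = (87 / 13)    [QR: 13 ≡ 1 mod 4, sign kept]
  = (9 / 13)    [87 ≡ 9 mod 13]
  = (13 / 9)    [QR: 9 ≡ 1 mod 4, sign kept]
  = (4 / 9)    [13 ≡ 4 mod 9]
  = (1 / 9)    [9 ≡ 1 mod 8 ⇒ (2 / 9)^2 = +1]
  = 1    [(1 / 9) = 1]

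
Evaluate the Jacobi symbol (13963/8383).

(13963/8383)
  = (5580/8383)    [13963 ≡ 5580 mod 8383]
  = (1395/8383)    [8383 ≡ 7 mod 8 ⇒ (2/8383)^2 = +1]
  = -(8383/1395)    [QR: both ≡ 3 mod 4, sign flips]
  = -(13/1395)    [8383 ≡ 13 mod 1395]
  = -(1395/13)    [QR: 13 ≡ 1 mod 4, sign kept]
  = -(4/13)    [1395 ≡ 4 mod 13]
  = -(1/13)    [13 ≡ 5 mod 8 ⇒ (2/13)^2 = +1]
  = -1    [(1/13) = 1]

-1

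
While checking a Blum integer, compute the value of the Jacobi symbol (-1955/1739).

Pull out -1: (-1955/1739) = (-1/1739)·(1955/1739). Since 1739 ≡ 3 (mod 4), (-1/1739) = -1. Now have -(1955/1739).
Reduce the numerator: 1955 ≡ 216 (mod 1739), so (1955/1739) = (216/1739).
Factor out 2: 216 = 2^3·27. Since 1739 ≡ 3 (mod 8), (2/1739) = -1, and (2/1739)^3 = -1. Now have (27/1739).
Both 27 ≡ 3 and 1739 ≡ 3 (mod 4), so reciprocity gives (27/1739) = -(1739/27). Reduce: 1739 ≡ 11 (mod 27). Now have -(11/27).
Both 11 ≡ 3 and 27 ≡ 3 (mod 4), so reciprocity gives (11/27) = -(27/11). Reduce: 27 ≡ 5 (mod 11). Now have (5/11).
5 ≡ 1 (mod 4), so quadratic reciprocity gives (5/11) = (11/5). Reduce: 11 ≡ 1 (mod 5). Now have (1/5).
(1/5) = 1. Collecting the sign factors: 1.

1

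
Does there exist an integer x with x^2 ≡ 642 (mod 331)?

no

Reduce the numerator: 642 ≡ 311 (mod 331), so (642/331) = (311/331).
Both 311 ≡ 3 and 331 ≡ 3 (mod 4), so reciprocity gives (311/331) = -(331/311). Reduce: 331 ≡ 20 (mod 311). Now have -(20/311).
Factor out 2: 20 = 2^2·5. Since 311 ≡ 7 (mod 8), (2/311) = +1, and (2/311)^2 = +1. Now have -(5/311).
5 ≡ 1 (mod 4), so quadratic reciprocity gives (5/311) = (311/5). Reduce: 311 ≡ 1 (mod 5). Now have -(1/5).
(1/5) = 1. Collecting the sign factors: -1.
The Legendre symbol is -1, so x^2 ≡ 642 (mod 331) has no solution.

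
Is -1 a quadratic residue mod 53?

yes

Pull out -1: (-1|53) = (-1|53)·(1|53). Since 53 ≡ 1 (mod 4), (-1|53) = +1. Now have (1|53).
(1|53) = 1. Collecting the sign factors: 1.
The Legendre symbol is 1, so x^2 ≡ -1 (mod 53) has solution.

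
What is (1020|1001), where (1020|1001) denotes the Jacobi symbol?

Reduce the numerator: 1020 ≡ 19 (mod 1001), so (1020|1001) = (19|1001).
1001 ≡ 1 (mod 4), so quadratic reciprocity gives (19|1001) = (1001|19). Reduce: 1001 ≡ 13 (mod 19). Now have (13|19).
13 ≡ 1 (mod 4), so quadratic reciprocity gives (13|19) = (19|13). Reduce: 19 ≡ 6 (mod 13). Now have (6|13).
Factor out 2: 6 = 2·3. Since 13 ≡ 5 (mod 8), (2|13) = -1. Now have -(3|13).
13 ≡ 1 (mod 4), so quadratic reciprocity gives (3|13) = (13|3). Reduce: 13 ≡ 1 (mod 3). Now have -(1|3).
(1|3) = 1. Collecting the sign factors: -1.

-1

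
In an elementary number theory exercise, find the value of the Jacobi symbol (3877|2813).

(3877|2813)
  = (1064|2813)    [3877 ≡ 1064 mod 2813]
  = -(133|2813)    [2813 ≡ 5 mod 8 ⇒ (2|2813)^3 = -1]
  = -(2813|133)    [QR: 133 ≡ 1 mod 4, sign kept]
  = -(20|133)    [2813 ≡ 20 mod 133]
  = -(5|133)    [133 ≡ 5 mod 8 ⇒ (2|133)^2 = +1]
  = -(133|5)    [QR: 5 ≡ 1 mod 4, sign kept]
  = -(3|5)    [133 ≡ 3 mod 5]
  = -(5|3)    [QR: 5 ≡ 1 mod 4, sign kept]
  = -(2|3)    [5 ≡ 2 mod 3]
  = (1|3)    [3 ≡ 3 mod 8 ⇒ (2|3) = -1]
  = 1    [(1|3) = 1]

1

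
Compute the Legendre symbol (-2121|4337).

Pull out -1: (-2121|4337) = (-1|4337)·(2121|4337). Since 4337 ≡ 1 (mod 4), (-1|4337) = +1. Now have (2121|4337).
2121 ≡ 1 (mod 4), so quadratic reciprocity gives (2121|4337) = (4337|2121). Reduce: 4337 ≡ 95 (mod 2121). Now have (95|2121).
2121 ≡ 1 (mod 4), so quadratic reciprocity gives (95|2121) = (2121|95). Reduce: 2121 ≡ 31 (mod 95). Now have (31|95).
Both 31 ≡ 3 and 95 ≡ 3 (mod 4), so reciprocity gives (31|95) = -(95|31). Reduce: 95 ≡ 2 (mod 31). Now have -(2|31).
Factor out 2: 2 = 2. Since 31 ≡ 7 (mod 8), (2|31) = +1. Now have -(1|31).
(1|31) = 1. Collecting the sign factors: -1.

-1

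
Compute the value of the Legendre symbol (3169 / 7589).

-1

(3169 / 7589)
  = (7589 / 3169)    [QR: 3169 ≡ 1 mod 4, sign kept]
  = (1251 / 3169)    [7589 ≡ 1251 mod 3169]
  = (3169 / 1251)    [QR: 3169 ≡ 1 mod 4, sign kept]
  = (667 / 1251)    [3169 ≡ 667 mod 1251]
  = -(1251 / 667)    [QR: both ≡ 3 mod 4, sign flips]
  = -(584 / 667)    [1251 ≡ 584 mod 667]
  = (73 / 667)    [667 ≡ 3 mod 8 ⇒ (2 / 667)^3 = -1]
  = (667 / 73)    [QR: 73 ≡ 1 mod 4, sign kept]
  = (10 / 73)    [667 ≡ 10 mod 73]
  = (5 / 73)    [73 ≡ 1 mod 8 ⇒ (2 / 73) = +1]
  = (73 / 5)    [QR: 5 ≡ 1 mod 4, sign kept]
  = (3 / 5)    [73 ≡ 3 mod 5]
  = (5 / 3)    [QR: 5 ≡ 1 mod 4, sign kept]
  = (2 / 3)    [5 ≡ 2 mod 3]
  = -(1 / 3)    [3 ≡ 3 mod 8 ⇒ (2 / 3) = -1]
  = -1    [(1 / 3) = 1]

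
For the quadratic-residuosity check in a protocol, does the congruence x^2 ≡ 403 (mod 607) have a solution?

no

(403/607)
  = -(607/403)    [QR: both ≡ 3 mod 4, sign flips]
  = -(204/403)    [607 ≡ 204 mod 403]
  = -(51/403)    [403 ≡ 3 mod 8 ⇒ (2/403)^2 = +1]
  = (403/51)    [QR: both ≡ 3 mod 4, sign flips]
  = (46/51)    [403 ≡ 46 mod 51]
  = -(23/51)    [51 ≡ 3 mod 8 ⇒ (2/51) = -1]
  = (51/23)    [QR: both ≡ 3 mod 4, sign flips]
  = (5/23)    [51 ≡ 5 mod 23]
  = (23/5)    [QR: 5 ≡ 1 mod 4, sign kept]
  = (3/5)    [23 ≡ 3 mod 5]
  = (5/3)    [QR: 5 ≡ 1 mod 4, sign kept]
  = (2/3)    [5 ≡ 2 mod 3]
  = -(1/3)    [3 ≡ 3 mod 8 ⇒ (2/3) = -1]
  = -1    [(1/3) = 1]
(403/607) = -1, and 607 is prime, so 403 is not a quadratic residue mod 607.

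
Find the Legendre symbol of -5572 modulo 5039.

(-5572/5039)
  = (4506/5039)    [-5572 ≡ 4506 mod 5039]
  = (2253/5039)    [5039 ≡ 7 mod 8 ⇒ (2/5039) = +1]
  = (5039/2253)    [QR: 2253 ≡ 1 mod 4, sign kept]
  = (533/2253)    [5039 ≡ 533 mod 2253]
  = (2253/533)    [QR: 533 ≡ 1 mod 4, sign kept]
  = (121/533)    [2253 ≡ 121 mod 533]
  = (533/121)    [QR: 121 ≡ 1 mod 4, sign kept]
  = (49/121)    [533 ≡ 49 mod 121]
  = (121/49)    [QR: 49 ≡ 1 mod 4, sign kept]
  = (23/49)    [121 ≡ 23 mod 49]
  = (49/23)    [QR: 49 ≡ 1 mod 4, sign kept]
  = (3/23)    [49 ≡ 3 mod 23]
  = -(23/3)    [QR: both ≡ 3 mod 4, sign flips]
  = -(2/3)    [23 ≡ 2 mod 3]
  = (1/3)    [3 ≡ 3 mod 8 ⇒ (2/3) = -1]
  = 1    [(1/3) = 1]

1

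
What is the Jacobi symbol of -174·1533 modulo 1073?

By multiplicativity, (-174·1533 / 1073) = (-174 / 1073)·(1533 / 1073).
First factor (-174 / 1073):
Pull out -1: (-174 / 1073) = (-1 / 1073)·(174 / 1073). Since 1073 ≡ 1 (mod 4), (-1 / 1073) = +1. Now have (174 / 1073).
Factor out 2: 174 = 2·87. Since 1073 ≡ 1 (mod 8), (2 / 1073) = +1. Now have (87 / 1073).
1073 ≡ 1 (mod 4), so quadratic reciprocity gives (87 / 1073) = (1073 / 87). Reduce: 1073 ≡ 29 (mod 87). Now have (29 / 87).
29 ≡ 1 (mod 4), so quadratic reciprocity gives (29 / 87) = (87 / 29). Reduce: 87 ≡ 0 (mod 29). Now have (0 / 29).
The numerator is now 0 with denominator 29 > 1: the symbol is 0.
Second factor (1533 / 1073):
Reduce the numerator: 1533 ≡ 460 (mod 1073), so (1533 / 1073) = (460 / 1073).
Factor out 2: 460 = 2^2·115. Since 1073 ≡ 1 (mod 8), (2 / 1073) = +1, and (2 / 1073)^2 = +1. Now have (115 / 1073).
1073 ≡ 1 (mod 4), so quadratic reciprocity gives (115 / 1073) = (1073 / 115). Reduce: 1073 ≡ 38 (mod 115). Now have (38 / 115).
Factor out 2: 38 = 2·19. Since 115 ≡ 3 (mod 8), (2 / 115) = -1. Now have -(19 / 115).
Both 19 ≡ 3 and 115 ≡ 3 (mod 4), so reciprocity gives (19 / 115) = -(115 / 19). Reduce: 115 ≡ 1 (mod 19). Now have (1 / 19).
(1 / 19) = 1. Collecting the sign factors: 1.
Product: (0)·(1) = 0.

0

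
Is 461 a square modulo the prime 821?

no

461 ≡ 1 (mod 4), so quadratic reciprocity gives (461|821) = (821|461). Reduce: 821 ≡ 360 (mod 461). Now have (360|461).
Factor out 2: 360 = 2^3·45. Since 461 ≡ 5 (mod 8), (2|461) = -1, and (2|461)^3 = -1. Now have -(45|461).
45 ≡ 1 (mod 4), so quadratic reciprocity gives (45|461) = (461|45). Reduce: 461 ≡ 11 (mod 45). Now have -(11|45).
45 ≡ 1 (mod 4), so quadratic reciprocity gives (11|45) = (45|11). Reduce: 45 ≡ 1 (mod 11). Now have -(1|11).
(1|11) = 1. Collecting the sign factors: -1.
The Legendre symbol is -1, so x^2 ≡ 461 (mod 821) has no solution.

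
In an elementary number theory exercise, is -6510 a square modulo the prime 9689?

(-6510/9689)
  = (3179/9689)    [-6510 ≡ 3179 mod 9689]
  = (9689/3179)    [QR: 9689 ≡ 1 mod 4, sign kept]
  = (152/3179)    [9689 ≡ 152 mod 3179]
  = -(19/3179)    [3179 ≡ 3 mod 8 ⇒ (2/3179)^3 = -1]
  = (3179/19)    [QR: both ≡ 3 mod 4, sign flips]
  = (6/19)    [3179 ≡ 6 mod 19]
  = -(3/19)    [19 ≡ 3 mod 8 ⇒ (2/19) = -1]
  = (19/3)    [QR: both ≡ 3 mod 4, sign flips]
  = (1/3)    [19 ≡ 1 mod 3]
  = 1    [(1/3) = 1]
The Legendre symbol is 1, so x^2 ≡ -6510 (mod 9689) has solution.

yes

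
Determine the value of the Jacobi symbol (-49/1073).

1

(-49/1073)
  = (1024/1073)    [-49 ≡ 1024 mod 1073]
  = (1/1073)    [1073 ≡ 1 mod 8 ⇒ (2/1073)^10 = +1]
  = 1    [(1/1073) = 1]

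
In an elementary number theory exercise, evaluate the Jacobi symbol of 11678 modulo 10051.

Reduce the numerator: 11678 ≡ 1627 (mod 10051), so (11678 / 10051) = (1627 / 10051).
Both 1627 ≡ 3 and 10051 ≡ 3 (mod 4), so reciprocity gives (1627 / 10051) = -(10051 / 1627). Reduce: 10051 ≡ 289 (mod 1627). Now have -(289 / 1627).
289 ≡ 1 (mod 4), so quadratic reciprocity gives (289 / 1627) = (1627 / 289). Reduce: 1627 ≡ 182 (mod 289). Now have -(182 / 289).
Factor out 2: 182 = 2·91. Since 289 ≡ 1 (mod 8), (2 / 289) = +1. Now have -(91 / 289).
289 ≡ 1 (mod 4), so quadratic reciprocity gives (91 / 289) = (289 / 91). Reduce: 289 ≡ 16 (mod 91). Now have -(16 / 91).
Factor out 2: 16 = 2^4. Since 91 ≡ 3 (mod 8), (2 / 91) = -1, and (2 / 91)^4 = +1. Now have -(1 / 91).
(1 / 91) = 1. Collecting the sign factors: -1.

-1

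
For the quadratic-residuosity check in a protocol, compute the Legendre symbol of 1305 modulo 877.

(1305/877)
  = (428/877)    [1305 ≡ 428 mod 877]
  = (107/877)    [877 ≡ 5 mod 8 ⇒ (2/877)^2 = +1]
  = (877/107)    [QR: 877 ≡ 1 mod 4, sign kept]
  = (21/107)    [877 ≡ 21 mod 107]
  = (107/21)    [QR: 21 ≡ 1 mod 4, sign kept]
  = (2/21)    [107 ≡ 2 mod 21]
  = -(1/21)    [21 ≡ 5 mod 8 ⇒ (2/21) = -1]
  = -1    [(1/21) = 1]

-1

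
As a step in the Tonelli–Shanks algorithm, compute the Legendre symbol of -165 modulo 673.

Pull out -1: (-165/673) = (-1/673)·(165/673). Since 673 ≡ 1 (mod 4), (-1/673) = +1. Now have (165/673).
165 ≡ 1 (mod 4), so quadratic reciprocity gives (165/673) = (673/165). Reduce: 673 ≡ 13 (mod 165). Now have (13/165).
13 ≡ 1 (mod 4), so quadratic reciprocity gives (13/165) = (165/13). Reduce: 165 ≡ 9 (mod 13). Now have (9/13).
9 ≡ 1 (mod 4), so quadratic reciprocity gives (9/13) = (13/9). Reduce: 13 ≡ 4 (mod 9). Now have (4/9).
Factor out 2: 4 = 2^2. Since 9 ≡ 1 (mod 8), (2/9) = +1, and (2/9)^2 = +1. Now have (1/9).
(1/9) = 1. Collecting the sign factors: 1.

1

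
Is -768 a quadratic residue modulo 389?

no

(-768|389)
  = (10|389)    [-768 ≡ 10 mod 389]
  = -(5|389)    [389 ≡ 5 mod 8 ⇒ (2|389) = -1]
  = -(389|5)    [QR: 5 ≡ 1 mod 4, sign kept]
  = -(4|5)    [389 ≡ 4 mod 5]
  = -(1|5)    [5 ≡ 5 mod 8 ⇒ (2|5)^2 = +1]
  = -1    [(1|5) = 1]
The Legendre symbol is -1, so x^2 ≡ -768 (mod 389) has no solution.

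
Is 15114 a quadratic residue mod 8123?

yes

(15114/8123)
  = (6991/8123)    [15114 ≡ 6991 mod 8123]
  = -(8123/6991)    [QR: both ≡ 3 mod 4, sign flips]
  = -(1132/6991)    [8123 ≡ 1132 mod 6991]
  = -(283/6991)    [6991 ≡ 7 mod 8 ⇒ (2/6991)^2 = +1]
  = (6991/283)    [QR: both ≡ 3 mod 4, sign flips]
  = (199/283)    [6991 ≡ 199 mod 283]
  = -(283/199)    [QR: both ≡ 3 mod 4, sign flips]
  = -(84/199)    [283 ≡ 84 mod 199]
  = -(21/199)    [199 ≡ 7 mod 8 ⇒ (2/199)^2 = +1]
  = -(199/21)    [QR: 21 ≡ 1 mod 4, sign kept]
  = -(10/21)    [199 ≡ 10 mod 21]
  = (5/21)    [21 ≡ 5 mod 8 ⇒ (2/21) = -1]
  = (21/5)    [QR: 5 ≡ 1 mod 4, sign kept]
  = (1/5)    [21 ≡ 1 mod 5]
  = 1    [(1/5) = 1]
The Legendre symbol is 1, so x^2 ≡ 15114 (mod 8123) has solution.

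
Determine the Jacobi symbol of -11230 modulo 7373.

1

(-11230/7373)
  = (3516/7373)    [-11230 ≡ 3516 mod 7373]
  = (879/7373)    [7373 ≡ 5 mod 8 ⇒ (2/7373)^2 = +1]
  = (7373/879)    [QR: 7373 ≡ 1 mod 4, sign kept]
  = (341/879)    [7373 ≡ 341 mod 879]
  = (879/341)    [QR: 341 ≡ 1 mod 4, sign kept]
  = (197/341)    [879 ≡ 197 mod 341]
  = (341/197)    [QR: 197 ≡ 1 mod 4, sign kept]
  = (144/197)    [341 ≡ 144 mod 197]
  = (9/197)    [197 ≡ 5 mod 8 ⇒ (2/197)^4 = +1]
  = (197/9)    [QR: 9 ≡ 1 mod 4, sign kept]
  = (8/9)    [197 ≡ 8 mod 9]
  = (1/9)    [9 ≡ 1 mod 8 ⇒ (2/9)^3 = +1]
  = 1    [(1/9) = 1]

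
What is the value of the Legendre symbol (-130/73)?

(-130/73)
  = (16/73)    [-130 ≡ 16 mod 73]
  = (1/73)    [73 ≡ 1 mod 8 ⇒ (2/73)^4 = +1]
  = 1    [(1/73) = 1]

1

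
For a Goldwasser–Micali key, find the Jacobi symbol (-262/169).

Pull out -1: (-262/169) = (-1/169)·(262/169). Since 169 ≡ 1 (mod 4), (-1/169) = +1. Now have (262/169).
Reduce the numerator: 262 ≡ 93 (mod 169), so (262/169) = (93/169).
93 ≡ 1 (mod 4), so quadratic reciprocity gives (93/169) = (169/93). Reduce: 169 ≡ 76 (mod 93). Now have (76/93).
Factor out 2: 76 = 2^2·19. Since 93 ≡ 5 (mod 8), (2/93) = -1, and (2/93)^2 = +1. Now have (19/93).
93 ≡ 1 (mod 4), so quadratic reciprocity gives (19/93) = (93/19). Reduce: 93 ≡ 17 (mod 19). Now have (17/19).
17 ≡ 1 (mod 4), so quadratic reciprocity gives (17/19) = (19/17). Reduce: 19 ≡ 2 (mod 17). Now have (2/17).
Factor out 2: 2 = 2. Since 17 ≡ 1 (mod 8), (2/17) = +1. Now have (1/17).
(1/17) = 1. Collecting the sign factors: 1.

1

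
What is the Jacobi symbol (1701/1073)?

(1701/1073)
  = (628/1073)    [1701 ≡ 628 mod 1073]
  = (157/1073)    [1073 ≡ 1 mod 8 ⇒ (2/1073)^2 = +1]
  = (1073/157)    [QR: 157 ≡ 1 mod 4, sign kept]
  = (131/157)    [1073 ≡ 131 mod 157]
  = (157/131)    [QR: 157 ≡ 1 mod 4, sign kept]
  = (26/131)    [157 ≡ 26 mod 131]
  = -(13/131)    [131 ≡ 3 mod 8 ⇒ (2/131) = -1]
  = -(131/13)    [QR: 13 ≡ 1 mod 4, sign kept]
  = -(1/13)    [131 ≡ 1 mod 13]
  = -1    [(1/13) = 1]

-1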